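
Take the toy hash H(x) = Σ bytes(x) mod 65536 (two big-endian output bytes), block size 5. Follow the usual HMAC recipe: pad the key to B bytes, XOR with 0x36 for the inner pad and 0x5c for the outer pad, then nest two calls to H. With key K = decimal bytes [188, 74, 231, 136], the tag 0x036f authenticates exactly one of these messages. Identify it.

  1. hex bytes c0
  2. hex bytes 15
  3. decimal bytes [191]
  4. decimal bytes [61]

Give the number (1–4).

Key decimal bytes [188, 74, 231, 136] = bc 4a e7 88 is 4 bytes ≤ B = 5; zero-pad to 5 bytes: K' = bc 4a e7 88 00.
K' ⊕ ipad = 8a 7c d1 be 36; K' ⊕ opad = e0 16 bb d4 5c.
m1: inner = H(8a 7c d1 be 36 c0) = 03 8b; tag = H(e0 16 bb d4 5c 03 8b) = 036f ← matches
m2: inner = H(8a 7c d1 be 36 15) = 02 e0; tag = H(e0 16 bb d4 5c 02 e0) = 03c3
m3: inner = H(8a 7c d1 be 36 bf) = 03 8a; tag = H(e0 16 bb d4 5c 03 8a) = 036e
m4: inner = H(8a 7c d1 be 36 3d) = 03 08; tag = H(e0 16 bb d4 5c 03 08) = 02ec

1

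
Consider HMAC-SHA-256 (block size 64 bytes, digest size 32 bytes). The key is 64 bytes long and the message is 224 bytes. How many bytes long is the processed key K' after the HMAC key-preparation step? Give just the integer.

Key is 64 ≤ 64 bytes, zero-padded: |K'| = 64.

64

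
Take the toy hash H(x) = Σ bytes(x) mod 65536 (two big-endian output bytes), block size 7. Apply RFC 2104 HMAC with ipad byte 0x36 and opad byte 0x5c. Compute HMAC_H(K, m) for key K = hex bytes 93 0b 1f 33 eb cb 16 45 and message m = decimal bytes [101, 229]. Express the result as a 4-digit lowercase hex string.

Key hex bytes 93 0b 1f 33 eb cb 16 45 is 8 bytes > B = 7, so hash it first: H(key) = 03 01, then zero-pad to 7 bytes: K' = 03 01 00 00 00 00 00.
K' ⊕ ipad = 35 37 36 36 36 36 36.  K' ⊕ opad = 5f 5d 5c 5c 5c 5c 5c.
Inner input = (K'⊕ipad) ∥ m = 35 37 36 36 36 36 36 ∥ 65 e5.
Inner hash: sum = 53+55+54+54+54+54+54+101+229 = 708 → 02 c4.
Outer input = (K'⊕opad) ∥ inner = 5f 5d 5c 5c 5c 5c 5c ∥ 02 c4.
Outer hash (tag): sum = 95+93+92+92+92+92+92+2+196 = 846 → 03 4e.

034e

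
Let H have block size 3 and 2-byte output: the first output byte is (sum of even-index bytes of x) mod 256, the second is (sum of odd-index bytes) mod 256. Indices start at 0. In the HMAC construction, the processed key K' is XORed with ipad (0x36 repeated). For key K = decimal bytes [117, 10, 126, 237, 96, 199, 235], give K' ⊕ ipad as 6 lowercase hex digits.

088836

Key decimal bytes [117, 10, 126, 237, 96, 199, 235] = 75 0a 7e ed 60 c7 eb is 7 bytes > B = 3, so hash it first: H(key) = 3e be, then zero-pad to 3 bytes: K' = 3e be 00.
XOR each byte with 0x36: 3e⊕36=08, be⊕36=88, 00⊕36=36.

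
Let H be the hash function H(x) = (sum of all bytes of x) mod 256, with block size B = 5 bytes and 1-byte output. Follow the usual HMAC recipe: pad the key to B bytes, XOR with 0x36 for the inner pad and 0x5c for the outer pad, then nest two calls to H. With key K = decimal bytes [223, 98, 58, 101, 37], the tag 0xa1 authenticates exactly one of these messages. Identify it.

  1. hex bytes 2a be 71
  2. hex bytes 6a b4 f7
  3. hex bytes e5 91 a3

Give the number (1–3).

Key decimal bytes [223, 98, 58, 101, 37] = df 62 3a 65 25 is exactly B = 5 bytes: K' = df 62 3a 65 25.
K' ⊕ ipad = e9 54 0c 53 13; K' ⊕ opad = 83 3e 66 39 79.
m1: inner = H(e9 54 0c 53 13 2a be 71) = 08; tag = H(83 3e 66 39 79 08) = e1
m2: inner = H(e9 54 0c 53 13 6a b4 f7) = c4; tag = H(83 3e 66 39 79 c4) = 9d
m3: inner = H(e9 54 0c 53 13 e5 91 a3) = c8; tag = H(83 3e 66 39 79 c8) = a1 ← matches

3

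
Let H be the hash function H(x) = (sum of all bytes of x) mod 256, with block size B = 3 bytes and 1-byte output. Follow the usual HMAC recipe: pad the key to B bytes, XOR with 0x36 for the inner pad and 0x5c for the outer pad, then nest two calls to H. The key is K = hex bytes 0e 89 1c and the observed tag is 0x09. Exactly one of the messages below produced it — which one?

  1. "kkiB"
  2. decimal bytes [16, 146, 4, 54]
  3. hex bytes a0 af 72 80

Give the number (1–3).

1

Key hex bytes 0e 89 1c is exactly B = 3 bytes: K' = 0e 89 1c.
K' ⊕ ipad = 38 bf 2a; K' ⊕ opad = 52 d5 40.
m1: inner = H(38 bf 2a 6b 6b 69 42) = a2; tag = H(52 d5 40 a2) = 09 ← matches
m2: inner = H(38 bf 2a 10 92 04 36) = fd; tag = H(52 d5 40 fd) = 64
m3: inner = H(38 bf 2a a0 af 72 80) = 62; tag = H(52 d5 40 62) = c9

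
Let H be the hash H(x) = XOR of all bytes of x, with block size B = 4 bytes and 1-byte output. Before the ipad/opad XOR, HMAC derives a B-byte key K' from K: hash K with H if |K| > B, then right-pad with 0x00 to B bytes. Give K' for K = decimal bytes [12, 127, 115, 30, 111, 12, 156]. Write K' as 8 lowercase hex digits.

|K| = 7 > B = 4, so first hash the key.
H(K): XOR 0c⊕7f⊕73⊕1e⊕6f⊕0c⊕9c = e1.
Zero-pad H(K) = e1 to 4 bytes: K' = e1 00 00 00.

e1000000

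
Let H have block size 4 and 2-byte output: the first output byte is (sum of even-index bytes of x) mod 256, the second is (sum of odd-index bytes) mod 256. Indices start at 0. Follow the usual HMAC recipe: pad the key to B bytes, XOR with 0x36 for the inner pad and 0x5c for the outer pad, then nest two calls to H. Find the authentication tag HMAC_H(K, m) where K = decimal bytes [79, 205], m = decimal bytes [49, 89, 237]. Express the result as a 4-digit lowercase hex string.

3c77

Key decimal bytes [79, 205] = 4f cd is 2 bytes ≤ B = 4; zero-pad to 4 bytes: K' = 4f cd 00 00.
K' ⊕ ipad = 79 fb 36 36.  K' ⊕ opad = 13 91 5c 5c.
Inner input = (K'⊕ipad) ∥ m = 79 fb 36 36 ∥ 31 59 ed.
Inner hash: even-index sum = 461 mod 256 = 205; odd-index sum = 394 mod 256 = 138 → cd 8a.
Outer input = (K'⊕opad) ∥ inner = 13 91 5c 5c ∥ cd 8a.
Outer hash (tag): even-index sum = 316 mod 256 = 60; odd-index sum = 375 mod 256 = 119 → 3c 77.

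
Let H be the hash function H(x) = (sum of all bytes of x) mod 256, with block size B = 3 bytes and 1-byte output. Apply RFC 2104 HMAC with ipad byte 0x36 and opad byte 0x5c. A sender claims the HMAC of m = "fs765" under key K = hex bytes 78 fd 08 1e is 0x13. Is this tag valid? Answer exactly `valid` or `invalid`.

valid

Key hex bytes 78 fd 08 1e is 4 bytes > B = 3, so hash it first: H(key) = 9b, then zero-pad to 3 bytes: K' = 9b 00 00.
K' ⊕ ipad = ad 36 36; K' ⊕ opad = c7 5c 5c.
Inner hash: sum = 173+54+54+102+115+55+54+53 = 660; mod 256 = 148 → 94.
Outer hash (recomputed tag): sum = 199+92+92+148 = 531; mod 256 = 19 → 13.
Recomputed tag = 13; claimed = 13 → match.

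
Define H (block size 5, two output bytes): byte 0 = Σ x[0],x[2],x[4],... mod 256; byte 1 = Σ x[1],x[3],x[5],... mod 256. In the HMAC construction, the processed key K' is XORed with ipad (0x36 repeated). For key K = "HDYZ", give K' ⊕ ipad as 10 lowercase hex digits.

Key "HDYZ" = 48 44 59 5a is 4 bytes ≤ B = 5; zero-pad to 5 bytes: K' = 48 44 59 5a 00.
XOR each byte with 0x36: 48⊕36=7e, 44⊕36=72, 59⊕36=6f, 5a⊕36=6c, 00⊕36=36.

7e726f6c36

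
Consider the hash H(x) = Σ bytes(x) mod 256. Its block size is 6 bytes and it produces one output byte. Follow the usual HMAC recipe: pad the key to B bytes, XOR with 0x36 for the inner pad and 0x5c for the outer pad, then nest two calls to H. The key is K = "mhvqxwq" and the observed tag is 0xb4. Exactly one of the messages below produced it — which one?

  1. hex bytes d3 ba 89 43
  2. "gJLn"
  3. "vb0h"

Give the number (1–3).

3

Key "mhvqxwq" = 6d 68 76 71 78 77 71 is 7 bytes > B = 6, so hash it first: H(key) = 1c, then zero-pad to 6 bytes: K' = 1c 00 00 00 00 00.
K' ⊕ ipad = 2a 36 36 36 36 36; K' ⊕ opad = 40 5c 5c 5c 5c 5c.
m1: inner = H(2a 36 36 36 36 36 d3 ba 89 43) = 91; tag = H(40 5c 5c 5c 5c 5c 91) = 9d
m2: inner = H(2a 36 36 36 36 36 67 4a 4c 6e) = a3; tag = H(40 5c 5c 5c 5c 5c a3) = af
m3: inner = H(2a 36 36 36 36 36 76 62 30 68) = a8; tag = H(40 5c 5c 5c 5c 5c a8) = b4 ← matches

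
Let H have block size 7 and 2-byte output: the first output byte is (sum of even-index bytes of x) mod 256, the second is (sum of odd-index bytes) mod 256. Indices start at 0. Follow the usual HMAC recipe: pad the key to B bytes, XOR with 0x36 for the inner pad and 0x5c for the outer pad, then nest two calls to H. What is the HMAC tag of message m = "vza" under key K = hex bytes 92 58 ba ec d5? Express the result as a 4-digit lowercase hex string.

Key hex bytes 92 58 ba ec d5 is 5 bytes ≤ B = 7; zero-pad to 7 bytes: K' = 92 58 ba ec d5 00 00.
K' ⊕ ipad = a4 6e 8c da e3 36 36.  K' ⊕ opad = ce 04 e6 b0 89 5c 5c.
Inner input = (K'⊕ipad) ∥ m = a4 6e 8c da e3 36 36 ∥ 76 7a 61.
Inner hash: even-index sum = 707 mod 256 = 195; odd-index sum = 597 mod 256 = 85 → c3 55.
Outer input = (K'⊕opad) ∥ inner = ce 04 e6 b0 89 5c 5c ∥ c3 55.
Outer hash (tag): even-index sum = 750 mod 256 = 238; odd-index sum = 467 mod 256 = 211 → ee d3.

eed3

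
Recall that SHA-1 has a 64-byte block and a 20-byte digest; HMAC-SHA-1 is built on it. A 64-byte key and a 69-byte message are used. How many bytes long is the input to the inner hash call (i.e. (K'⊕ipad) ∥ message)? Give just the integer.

Key is 64 ≤ 64 bytes, zero-padded: |K'| = 64.
Inner input = (K'⊕ipad) ∥ m → 64 + 69 = 133 bytes.

133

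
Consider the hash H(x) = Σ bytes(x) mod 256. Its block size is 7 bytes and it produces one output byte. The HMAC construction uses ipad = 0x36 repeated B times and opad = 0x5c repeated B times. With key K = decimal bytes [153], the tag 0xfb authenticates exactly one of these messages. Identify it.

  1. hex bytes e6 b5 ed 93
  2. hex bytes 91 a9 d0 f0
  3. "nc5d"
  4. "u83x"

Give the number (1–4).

Key decimal bytes [153] = 99 is 1 byte ≤ B = 7; zero-pad to 7 bytes: K' = 99 00 00 00 00 00 00.
K' ⊕ ipad = af 36 36 36 36 36 36; K' ⊕ opad = c5 5c 5c 5c 5c 5c 5c.
m1: inner = H(af 36 36 36 36 36 36 e6 b5 ed 93) = 0e; tag = H(c5 5c 5c 5c 5c 5c 5c 0e) = fb ← matches
m2: inner = H(af 36 36 36 36 36 36 91 a9 d0 f0) = ed; tag = H(c5 5c 5c 5c 5c 5c 5c ed) = da
m3: inner = H(af 36 36 36 36 36 36 6e 63 35 64) = 5d; tag = H(c5 5c 5c 5c 5c 5c 5c 5d) = 4a
m4: inner = H(af 36 36 36 36 36 36 75 38 33 78) = 4b; tag = H(c5 5c 5c 5c 5c 5c 5c 4b) = 38

1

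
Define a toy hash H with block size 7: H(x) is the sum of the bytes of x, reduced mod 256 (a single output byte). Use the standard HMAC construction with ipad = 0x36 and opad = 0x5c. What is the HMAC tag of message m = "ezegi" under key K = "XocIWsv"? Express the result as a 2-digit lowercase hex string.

Key "XocIWsv" = 58 6f 63 49 57 73 76 is exactly B = 7 bytes: K' = 58 6f 63 49 57 73 76.
K' ⊕ ipad = 6e 59 55 7f 61 45 40.  K' ⊕ opad = 04 33 3f 15 0b 2f 2a.
Inner input = (K'⊕ipad) ∥ m = 6e 59 55 7f 61 45 40 ∥ 65 7a 65 67 69.
Inner hash: sum = 110+89+85+127+97+69+64+101+122+101+103+105 = 1173; mod 256 = 149 → 95.
Outer input = (K'⊕opad) ∥ inner = 04 33 3f 15 0b 2f 2a ∥ 95.
Outer hash (tag): sum = 4+51+63+21+11+47+42+149 = 388; mod 256 = 132 → 84.

84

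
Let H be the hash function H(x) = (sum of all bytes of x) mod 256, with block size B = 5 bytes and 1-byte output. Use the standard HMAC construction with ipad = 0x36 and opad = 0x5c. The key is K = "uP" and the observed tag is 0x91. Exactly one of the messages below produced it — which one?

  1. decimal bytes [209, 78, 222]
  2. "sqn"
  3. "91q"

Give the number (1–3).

1

Key "uP" = 75 50 is 2 bytes ≤ B = 5; zero-pad to 5 bytes: K' = 75 50 00 00 00.
K' ⊕ ipad = 43 66 36 36 36; K' ⊕ opad = 29 0c 5c 5c 5c.
m1: inner = H(43 66 36 36 36 d1 4e de) = 48; tag = H(29 0c 5c 5c 5c 48) = 91 ← matches
m2: inner = H(43 66 36 36 36 73 71 6e) = 9d; tag = H(29 0c 5c 5c 5c 9d) = e6
m3: inner = H(43 66 36 36 36 39 31 71) = 26; tag = H(29 0c 5c 5c 5c 26) = 6f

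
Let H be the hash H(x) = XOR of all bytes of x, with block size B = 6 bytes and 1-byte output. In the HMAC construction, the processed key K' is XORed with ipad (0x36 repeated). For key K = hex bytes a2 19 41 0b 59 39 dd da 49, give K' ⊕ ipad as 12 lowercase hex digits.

Key hex bytes a2 19 41 0b 59 39 dd da 49 is 9 bytes > B = 6, so hash it first: H(key) = df, then zero-pad to 6 bytes: K' = df 00 00 00 00 00.
XOR each byte with 0x36: df⊕36=e9, 00⊕36=36, 00⊕36=36, 00⊕36=36, 00⊕36=36, 00⊕36=36.

e93636363636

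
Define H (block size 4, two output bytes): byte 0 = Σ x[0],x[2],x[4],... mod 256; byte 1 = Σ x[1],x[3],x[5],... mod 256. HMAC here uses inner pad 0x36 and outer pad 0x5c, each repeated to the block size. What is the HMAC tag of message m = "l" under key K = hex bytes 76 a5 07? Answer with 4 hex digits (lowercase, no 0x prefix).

Key hex bytes 76 a5 07 is 3 bytes ≤ B = 4; zero-pad to 4 bytes: K' = 76 a5 07 00.
K' ⊕ ipad = 40 93 31 36.  K' ⊕ opad = 2a f9 5b 5c.
Inner input = (K'⊕ipad) ∥ m = 40 93 31 36 ∥ 6c.
Inner hash: even-index sum = 221 mod 256 = 221; odd-index sum = 201 mod 256 = 201 → dd c9.
Outer input = (K'⊕opad) ∥ inner = 2a f9 5b 5c ∥ dd c9.
Outer hash (tag): even-index sum = 354 mod 256 = 98; odd-index sum = 542 mod 256 = 30 → 62 1e.

621e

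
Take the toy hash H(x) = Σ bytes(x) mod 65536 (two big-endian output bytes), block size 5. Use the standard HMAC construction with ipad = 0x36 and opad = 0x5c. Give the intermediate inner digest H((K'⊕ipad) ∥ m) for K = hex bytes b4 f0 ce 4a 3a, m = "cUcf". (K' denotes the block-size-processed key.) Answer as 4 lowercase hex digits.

0449

Key hex bytes b4 f0 ce 4a 3a is exactly B = 5 bytes: K' = b4 f0 ce 4a 3a.
K' ⊕ ipad = 82 c6 f8 7c 0c.
Inner input = 82 c6 f8 7c 0c ∥ 63 55 63 66.
Inner hash: sum = 130+198+248+124+12+99+85+99+102 = 1097 → 04 49.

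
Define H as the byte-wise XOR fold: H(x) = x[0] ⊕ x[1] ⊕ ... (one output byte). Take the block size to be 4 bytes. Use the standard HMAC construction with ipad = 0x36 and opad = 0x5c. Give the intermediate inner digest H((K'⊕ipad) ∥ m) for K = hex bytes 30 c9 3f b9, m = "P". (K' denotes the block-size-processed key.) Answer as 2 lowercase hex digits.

2f

Key hex bytes 30 c9 3f b9 is exactly B = 4 bytes: K' = 30 c9 3f b9.
K' ⊕ ipad = 06 ff 09 8f.
Inner input = 06 ff 09 8f ∥ 50.
Inner hash: XOR 06⊕ff⊕09⊕8f⊕50 = 2f.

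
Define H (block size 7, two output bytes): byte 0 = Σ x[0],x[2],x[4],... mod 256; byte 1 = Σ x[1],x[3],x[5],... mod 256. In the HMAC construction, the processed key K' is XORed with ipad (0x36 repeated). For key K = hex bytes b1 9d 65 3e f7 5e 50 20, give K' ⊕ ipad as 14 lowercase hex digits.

Key hex bytes b1 9d 65 3e f7 5e 50 20 is 8 bytes > B = 7, so hash it first: H(key) = 5d 59, then zero-pad to 7 bytes: K' = 5d 59 00 00 00 00 00.
XOR each byte with 0x36: 5d⊕36=6b, 59⊕36=6f, 00⊕36=36, 00⊕36=36, 00⊕36=36, 00⊕36=36, 00⊕36=36.

6b6f3636363636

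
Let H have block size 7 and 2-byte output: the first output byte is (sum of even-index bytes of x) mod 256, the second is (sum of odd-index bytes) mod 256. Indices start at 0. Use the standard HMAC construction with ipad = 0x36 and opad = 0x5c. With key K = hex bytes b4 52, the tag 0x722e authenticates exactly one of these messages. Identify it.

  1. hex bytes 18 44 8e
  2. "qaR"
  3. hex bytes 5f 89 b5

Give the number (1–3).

1

Key hex bytes b4 52 is 2 bytes ≤ B = 7; zero-pad to 7 bytes: K' = b4 52 00 00 00 00 00.
K' ⊕ ipad = 82 64 36 36 36 36 36; K' ⊕ opad = e8 0e 5c 5c 5c 5c 5c.
m1: inner = H(82 64 36 36 36 36 36 18 44 8e) = 68 76; tag = H(e8 0e 5c 5c 5c 5c 5c 68 76) = 722e ← matches
m2: inner = H(82 64 36 36 36 36 36 71 61 52) = 85 93; tag = H(e8 0e 5c 5c 5c 5c 5c 85 93) = 8f4b
m3: inner = H(82 64 36 36 36 36 36 5f 89 b5) = ad e4; tag = H(e8 0e 5c 5c 5c 5c 5c ad e4) = e073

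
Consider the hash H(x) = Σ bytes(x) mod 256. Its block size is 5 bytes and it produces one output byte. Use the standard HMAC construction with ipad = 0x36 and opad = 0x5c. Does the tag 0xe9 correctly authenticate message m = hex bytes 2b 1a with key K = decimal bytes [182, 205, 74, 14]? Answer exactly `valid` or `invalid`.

valid

Key decimal bytes [182, 205, 74, 14] = b6 cd 4a 0e is 4 bytes ≤ B = 5; zero-pad to 5 bytes: K' = b6 cd 4a 0e 00.
K' ⊕ ipad = 80 fb 7c 38 36; K' ⊕ opad = ea 91 16 52 5c.
Inner hash: sum = 128+251+124+56+54+43+26 = 682; mod 256 = 170 → aa.
Outer hash (recomputed tag): sum = 234+145+22+82+92+170 = 745; mod 256 = 233 → e9.
Recomputed tag = e9; claimed = e9 → match.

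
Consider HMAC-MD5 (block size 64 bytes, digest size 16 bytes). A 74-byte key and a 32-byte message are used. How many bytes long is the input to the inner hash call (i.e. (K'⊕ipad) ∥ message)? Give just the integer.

96

Key is 74 > 64 bytes, so it is hashed to 16 bytes then zero-padded to 64: |K'| = 64.
Inner input = (K'⊕ipad) ∥ m → 64 + 32 = 96 bytes.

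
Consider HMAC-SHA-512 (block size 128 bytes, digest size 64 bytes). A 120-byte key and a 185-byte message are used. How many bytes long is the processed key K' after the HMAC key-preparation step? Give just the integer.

128

Key is 120 ≤ 128 bytes, zero-padded: |K'| = 128.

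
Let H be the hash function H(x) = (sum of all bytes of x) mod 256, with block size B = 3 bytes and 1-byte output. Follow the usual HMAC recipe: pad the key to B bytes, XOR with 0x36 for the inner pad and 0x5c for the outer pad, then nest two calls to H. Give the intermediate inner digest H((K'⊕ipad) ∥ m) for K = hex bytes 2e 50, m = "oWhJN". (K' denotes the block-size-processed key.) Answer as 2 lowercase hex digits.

7a

Key hex bytes 2e 50 is 2 bytes ≤ B = 3; zero-pad to 3 bytes: K' = 2e 50 00.
K' ⊕ ipad = 18 66 36.
Inner input = 18 66 36 ∥ 6f 57 68 4a 4e.
Inner hash: sum = 24+102+54+111+87+104+74+78 = 634; mod 256 = 122 → 7a.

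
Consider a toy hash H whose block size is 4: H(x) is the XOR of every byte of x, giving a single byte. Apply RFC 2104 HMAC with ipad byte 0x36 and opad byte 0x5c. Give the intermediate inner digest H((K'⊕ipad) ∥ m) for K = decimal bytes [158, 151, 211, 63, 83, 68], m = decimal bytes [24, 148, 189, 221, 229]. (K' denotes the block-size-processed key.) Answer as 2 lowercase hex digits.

Key decimal bytes [158, 151, 211, 63, 83, 68] = 9e 97 d3 3f 53 44 is 6 bytes > B = 4, so hash it first: H(key) = f2, then zero-pad to 4 bytes: K' = f2 00 00 00.
K' ⊕ ipad = c4 36 36 36.
Inner input = c4 36 36 36 ∥ 18 94 bd dd e5.
Inner hash: XOR c4⊕36⊕36⊕36⊕18⊕94⊕bd⊕dd⊕e5 = fb.

fb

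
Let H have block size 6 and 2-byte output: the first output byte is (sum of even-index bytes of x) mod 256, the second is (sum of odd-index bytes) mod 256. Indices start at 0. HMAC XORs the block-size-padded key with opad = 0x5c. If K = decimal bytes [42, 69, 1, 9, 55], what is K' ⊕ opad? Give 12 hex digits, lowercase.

Key decimal bytes [42, 69, 1, 9, 55] = 2a 45 01 09 37 is 5 bytes ≤ B = 6; zero-pad to 6 bytes: K' = 2a 45 01 09 37 00.
XOR each byte with 0x5c: 2a⊕5c=76, 45⊕5c=19, 01⊕5c=5d, 09⊕5c=55, 37⊕5c=6b, 00⊕5c=5c.

76195d556b5c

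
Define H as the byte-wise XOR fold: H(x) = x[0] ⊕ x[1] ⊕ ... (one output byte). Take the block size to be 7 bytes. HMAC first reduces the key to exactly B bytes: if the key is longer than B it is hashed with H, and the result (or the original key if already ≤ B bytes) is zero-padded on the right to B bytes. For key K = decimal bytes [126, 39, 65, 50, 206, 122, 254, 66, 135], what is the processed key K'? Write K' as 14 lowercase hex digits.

a5000000000000

|K| = 9 > B = 7, so first hash the key.
H(K): XOR 7e⊕27⊕41⊕32⊕ce⊕7a⊕fe⊕42⊕87 = a5.
Zero-pad H(K) = a5 to 7 bytes: K' = a5 00 00 00 00 00 00.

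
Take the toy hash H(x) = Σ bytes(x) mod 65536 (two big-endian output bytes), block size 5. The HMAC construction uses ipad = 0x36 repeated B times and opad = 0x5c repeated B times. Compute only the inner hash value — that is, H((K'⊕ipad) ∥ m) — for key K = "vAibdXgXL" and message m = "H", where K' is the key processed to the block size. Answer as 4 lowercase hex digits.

Key "vAibdXgXL" = 76 41 69 62 64 58 67 58 4c is 9 bytes > B = 5, so hash it first: H(key) = 03 49, then zero-pad to 5 bytes: K' = 03 49 00 00 00.
K' ⊕ ipad = 35 7f 36 36 36.
Inner input = 35 7f 36 36 36 ∥ 48.
Inner hash: sum = 53+127+54+54+54+72 = 414 → 01 9e.

019e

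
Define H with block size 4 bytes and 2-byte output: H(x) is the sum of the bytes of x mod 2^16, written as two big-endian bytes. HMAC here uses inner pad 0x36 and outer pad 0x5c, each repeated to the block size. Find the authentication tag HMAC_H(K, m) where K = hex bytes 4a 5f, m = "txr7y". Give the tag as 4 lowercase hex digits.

Key hex bytes 4a 5f is 2 bytes ≤ B = 4; zero-pad to 4 bytes: K' = 4a 5f 00 00.
K' ⊕ ipad = 7c 69 36 36.  K' ⊕ opad = 16 03 5c 5c.
Inner input = (K'⊕ipad) ∥ m = 7c 69 36 36 ∥ 74 78 72 37 79.
Inner hash: sum = 124+105+54+54+116+120+114+55+121 = 863 → 03 5f.
Outer input = (K'⊕opad) ∥ inner = 16 03 5c 5c ∥ 03 5f.
Outer hash (tag): sum = 22+3+92+92+3+95 = 307 → 01 33.

0133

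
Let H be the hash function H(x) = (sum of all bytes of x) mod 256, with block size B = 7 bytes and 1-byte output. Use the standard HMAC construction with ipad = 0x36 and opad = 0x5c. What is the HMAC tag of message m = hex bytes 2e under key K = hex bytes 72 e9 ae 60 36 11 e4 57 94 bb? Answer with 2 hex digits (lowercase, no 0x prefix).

Key hex bytes 72 e9 ae 60 36 11 e4 57 94 bb is 10 bytes > B = 7, so hash it first: H(key) = 3a, then zero-pad to 7 bytes: K' = 3a 00 00 00 00 00 00.
K' ⊕ ipad = 0c 36 36 36 36 36 36.  K' ⊕ opad = 66 5c 5c 5c 5c 5c 5c.
Inner input = (K'⊕ipad) ∥ m = 0c 36 36 36 36 36 36 ∥ 2e.
Inner hash: sum = 12+54+54+54+54+54+54+46 = 382; mod 256 = 126 → 7e.
Outer input = (K'⊕opad) ∥ inner = 66 5c 5c 5c 5c 5c 5c ∥ 7e.
Outer hash (tag): sum = 102+92+92+92+92+92+92+126 = 780; mod 256 = 12 → 0c.

0c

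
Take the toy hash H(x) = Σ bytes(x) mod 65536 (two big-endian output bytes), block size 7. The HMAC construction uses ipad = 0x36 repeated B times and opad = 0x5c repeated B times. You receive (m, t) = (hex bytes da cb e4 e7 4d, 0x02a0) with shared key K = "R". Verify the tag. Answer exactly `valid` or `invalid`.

valid

Key "R" = 52 is 1 byte ≤ B = 7; zero-pad to 7 bytes: K' = 52 00 00 00 00 00 00.
K' ⊕ ipad = 64 36 36 36 36 36 36; K' ⊕ opad = 0e 5c 5c 5c 5c 5c 5c.
Inner hash: sum = 100+54+54+54+54+54+54+218+203+228+231+77 = 1381 → 05 65.
Outer hash (recomputed tag): sum = 14+92+92+92+92+92+92+5+101 = 672 → 02 a0.
Recomputed tag = 02a0; claimed = 02a0 → match.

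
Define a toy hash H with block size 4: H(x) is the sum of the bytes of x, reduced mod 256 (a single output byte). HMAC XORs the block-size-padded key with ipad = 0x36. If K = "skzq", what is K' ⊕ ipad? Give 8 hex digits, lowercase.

Key "skzq" = 73 6b 7a 71 is exactly B = 4 bytes: K' = 73 6b 7a 71.
XOR each byte with 0x36: 73⊕36=45, 6b⊕36=5d, 7a⊕36=4c, 71⊕36=47.

455d4c47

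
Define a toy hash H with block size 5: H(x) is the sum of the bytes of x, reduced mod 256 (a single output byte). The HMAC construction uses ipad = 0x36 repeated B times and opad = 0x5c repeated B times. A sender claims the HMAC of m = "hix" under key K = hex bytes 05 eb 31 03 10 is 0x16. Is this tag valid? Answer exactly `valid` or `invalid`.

Key hex bytes 05 eb 31 03 10 is exactly B = 5 bytes: K' = 05 eb 31 03 10.
K' ⊕ ipad = 33 dd 07 35 26; K' ⊕ opad = 59 b7 6d 5f 4c.
Inner hash: sum = 51+221+7+53+38+104+105+120 = 699; mod 256 = 187 → bb.
Outer hash (recomputed tag): sum = 89+183+109+95+76+187 = 739; mod 256 = 227 → e3.
Recomputed tag = e3; claimed = 16 → mismatch.

invalid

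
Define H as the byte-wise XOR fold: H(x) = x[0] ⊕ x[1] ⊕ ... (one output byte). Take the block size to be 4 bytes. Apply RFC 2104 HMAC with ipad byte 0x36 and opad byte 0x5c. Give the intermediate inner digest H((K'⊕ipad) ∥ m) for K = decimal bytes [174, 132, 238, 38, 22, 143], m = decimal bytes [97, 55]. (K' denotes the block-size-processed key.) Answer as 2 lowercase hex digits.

2d

Key decimal bytes [174, 132, 238, 38, 22, 143] = ae 84 ee 26 16 8f is 6 bytes > B = 4, so hash it first: H(key) = 7b, then zero-pad to 4 bytes: K' = 7b 00 00 00.
K' ⊕ ipad = 4d 36 36 36.
Inner input = 4d 36 36 36 ∥ 61 37.
Inner hash: XOR 4d⊕36⊕36⊕36⊕61⊕37 = 2d.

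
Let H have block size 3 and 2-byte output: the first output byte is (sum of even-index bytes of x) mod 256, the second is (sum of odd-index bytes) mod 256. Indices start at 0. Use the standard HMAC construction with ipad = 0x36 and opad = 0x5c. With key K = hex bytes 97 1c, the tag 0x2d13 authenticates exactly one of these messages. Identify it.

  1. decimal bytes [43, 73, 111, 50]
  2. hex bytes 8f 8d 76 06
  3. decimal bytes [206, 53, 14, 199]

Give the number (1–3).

Key hex bytes 97 1c is 2 bytes ≤ B = 3; zero-pad to 3 bytes: K' = 97 1c 00.
K' ⊕ ipad = a1 2a 36; K' ⊕ opad = cb 40 5c.
m1: inner = H(a1 2a 36 2b 49 6f 32) = 52 c4; tag = H(cb 40 5c 52 c4) = eb92
m2: inner = H(a1 2a 36 8f 8d 76 06) = 6a 2f; tag = H(cb 40 5c 6a 2f) = 56aa
m3: inner = H(a1 2a 36 ce 35 0e c7) = d3 06; tag = H(cb 40 5c d3 06) = 2d13 ← matches

3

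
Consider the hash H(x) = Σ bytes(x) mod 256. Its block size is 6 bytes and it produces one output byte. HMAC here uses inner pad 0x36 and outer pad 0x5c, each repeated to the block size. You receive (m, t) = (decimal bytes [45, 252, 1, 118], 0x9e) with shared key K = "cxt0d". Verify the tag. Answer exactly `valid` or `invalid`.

Key "cxt0d" = 63 78 74 30 64 is 5 bytes ≤ B = 6; zero-pad to 6 bytes: K' = 63 78 74 30 64 00.
K' ⊕ ipad = 55 4e 42 06 52 36; K' ⊕ opad = 3f 24 28 6c 38 5c.
Inner hash: sum = 85+78+66+6+82+54+45+252+1+118 = 787; mod 256 = 19 → 13.
Outer hash (recomputed tag): sum = 63+36+40+108+56+92+19 = 414; mod 256 = 158 → 9e.
Recomputed tag = 9e; claimed = 9e → match.

valid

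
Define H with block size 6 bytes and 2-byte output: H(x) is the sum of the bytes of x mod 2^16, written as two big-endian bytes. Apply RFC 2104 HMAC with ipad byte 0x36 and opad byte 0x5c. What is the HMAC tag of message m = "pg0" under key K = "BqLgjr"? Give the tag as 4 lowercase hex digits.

012a

Key "BqLgjr" = 42 71 4c 67 6a 72 is exactly B = 6 bytes: K' = 42 71 4c 67 6a 72.
K' ⊕ ipad = 74 47 7a 51 5c 44.  K' ⊕ opad = 1e 2d 10 3b 36 2e.
Inner input = (K'⊕ipad) ∥ m = 74 47 7a 51 5c 44 ∥ 70 67 30.
Inner hash: sum = 116+71+122+81+92+68+112+103+48 = 813 → 03 2d.
Outer input = (K'⊕opad) ∥ inner = 1e 2d 10 3b 36 2e ∥ 03 2d.
Outer hash (tag): sum = 30+45+16+59+54+46+3+45 = 298 → 01 2a.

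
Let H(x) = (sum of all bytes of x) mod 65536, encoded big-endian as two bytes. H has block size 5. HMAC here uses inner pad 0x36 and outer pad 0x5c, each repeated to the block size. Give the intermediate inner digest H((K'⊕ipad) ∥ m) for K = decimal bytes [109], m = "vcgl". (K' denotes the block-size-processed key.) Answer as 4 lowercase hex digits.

02df

Key decimal bytes [109] = 6d is 1 byte ≤ B = 5; zero-pad to 5 bytes: K' = 6d 00 00 00 00.
K' ⊕ ipad = 5b 36 36 36 36.
Inner input = 5b 36 36 36 36 ∥ 76 63 67 6c.
Inner hash: sum = 91+54+54+54+54+118+99+103+108 = 735 → 02 df.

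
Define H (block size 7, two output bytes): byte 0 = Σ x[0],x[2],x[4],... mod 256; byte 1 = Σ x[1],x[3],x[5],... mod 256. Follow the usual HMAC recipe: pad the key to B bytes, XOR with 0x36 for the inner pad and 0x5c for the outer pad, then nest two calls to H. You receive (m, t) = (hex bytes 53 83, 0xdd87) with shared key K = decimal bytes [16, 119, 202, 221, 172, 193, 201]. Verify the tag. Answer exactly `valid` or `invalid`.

valid

Key decimal bytes [16, 119, 202, 221, 172, 193, 201] = 10 77 ca dd ac c1 c9 is exactly B = 7 bytes: K' = 10 77 ca dd ac c1 c9.
K' ⊕ ipad = 26 41 fc eb 9a f7 ff; K' ⊕ opad = 4c 2b 96 81 f0 9d 95.
Inner hash: even-index sum = 830 mod 256 = 62; odd-index sum = 630 mod 256 = 118 → 3e 76.
Outer hash (recomputed tag): even-index sum = 733 mod 256 = 221; odd-index sum = 391 mod 256 = 135 → dd 87.
Recomputed tag = dd87; claimed = dd87 → match.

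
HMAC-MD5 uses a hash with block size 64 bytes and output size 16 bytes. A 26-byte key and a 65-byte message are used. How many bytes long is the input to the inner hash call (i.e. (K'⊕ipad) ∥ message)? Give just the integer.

Key is 26 ≤ 64 bytes, zero-padded: |K'| = 64.
Inner input = (K'⊕ipad) ∥ m → 64 + 65 = 129 bytes.

129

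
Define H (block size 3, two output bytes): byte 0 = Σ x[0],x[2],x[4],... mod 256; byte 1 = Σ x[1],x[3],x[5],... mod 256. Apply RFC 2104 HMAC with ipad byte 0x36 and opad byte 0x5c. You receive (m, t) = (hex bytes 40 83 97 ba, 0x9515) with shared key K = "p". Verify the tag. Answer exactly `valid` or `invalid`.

Key "p" = 70 is 1 byte ≤ B = 3; zero-pad to 3 bytes: K' = 70 00 00.
K' ⊕ ipad = 46 36 36; K' ⊕ opad = 2c 5c 5c.
Inner hash: even-index sum = 441 mod 256 = 185; odd-index sum = 269 mod 256 = 13 → b9 0d.
Outer hash (recomputed tag): even-index sum = 149 mod 256 = 149; odd-index sum = 277 mod 256 = 21 → 95 15.
Recomputed tag = 9515; claimed = 9515 → match.

valid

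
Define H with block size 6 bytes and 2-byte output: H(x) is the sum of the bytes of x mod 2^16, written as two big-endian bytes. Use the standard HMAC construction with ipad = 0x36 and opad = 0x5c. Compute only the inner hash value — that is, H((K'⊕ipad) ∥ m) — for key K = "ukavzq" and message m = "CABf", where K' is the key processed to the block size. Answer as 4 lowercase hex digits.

02f6

Key "ukavzq" = 75 6b 61 76 7a 71 is exactly B = 6 bytes: K' = 75 6b 61 76 7a 71.
K' ⊕ ipad = 43 5d 57 40 4c 47.
Inner input = 43 5d 57 40 4c 47 ∥ 43 41 42 66.
Inner hash: sum = 67+93+87+64+76+71+67+65+66+102 = 758 → 02 f6.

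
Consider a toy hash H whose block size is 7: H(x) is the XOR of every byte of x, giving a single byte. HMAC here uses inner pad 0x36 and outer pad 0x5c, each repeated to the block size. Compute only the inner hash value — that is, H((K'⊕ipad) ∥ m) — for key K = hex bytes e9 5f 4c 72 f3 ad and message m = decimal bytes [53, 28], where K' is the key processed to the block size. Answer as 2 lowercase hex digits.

c9

Key hex bytes e9 5f 4c 72 f3 ad is 6 bytes ≤ B = 7; zero-pad to 7 bytes: K' = e9 5f 4c 72 f3 ad 00.
K' ⊕ ipad = df 69 7a 44 c5 9b 36.
Inner input = df 69 7a 44 c5 9b 36 ∥ 35 1c.
Inner hash: XOR df⊕69⊕7a⊕44⊕c5⊕9b⊕36⊕35⊕1c = c9.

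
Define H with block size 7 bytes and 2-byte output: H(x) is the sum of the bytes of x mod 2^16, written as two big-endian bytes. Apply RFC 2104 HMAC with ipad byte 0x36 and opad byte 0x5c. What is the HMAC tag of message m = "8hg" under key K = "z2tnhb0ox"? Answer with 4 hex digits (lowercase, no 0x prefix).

Key "z2tnhb0ox" = 7a 32 74 6e 68 62 30 6f 78 is 9 bytes > B = 7, so hash it first: H(key) = 03 6f, then zero-pad to 7 bytes: K' = 03 6f 00 00 00 00 00.
K' ⊕ ipad = 35 59 36 36 36 36 36.  K' ⊕ opad = 5f 33 5c 5c 5c 5c 5c.
Inner input = (K'⊕ipad) ∥ m = 35 59 36 36 36 36 36 ∥ 38 68 67.
Inner hash: sum = 53+89+54+54+54+54+54+56+104+103 = 675 → 02 a3.
Outer input = (K'⊕opad) ∥ inner = 5f 33 5c 5c 5c 5c 5c ∥ 02 a3.
Outer hash (tag): sum = 95+51+92+92+92+92+92+2+163 = 771 → 03 03.

0303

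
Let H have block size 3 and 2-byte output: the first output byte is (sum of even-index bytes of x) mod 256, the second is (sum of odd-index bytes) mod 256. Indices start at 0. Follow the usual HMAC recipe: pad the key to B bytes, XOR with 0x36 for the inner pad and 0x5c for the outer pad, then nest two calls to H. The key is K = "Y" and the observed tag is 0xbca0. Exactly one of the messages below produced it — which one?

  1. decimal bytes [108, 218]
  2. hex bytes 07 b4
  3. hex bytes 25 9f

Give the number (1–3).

3

Key "Y" = 59 is 1 byte ≤ B = 3; zero-pad to 3 bytes: K' = 59 00 00.
K' ⊕ ipad = 6f 36 36; K' ⊕ opad = 05 5c 5c.
m1: inner = H(6f 36 36 6c da) = 7f a2; tag = H(05 5c 5c 7f a2) = 03db
m2: inner = H(6f 36 36 07 b4) = 59 3d; tag = H(05 5c 5c 59 3d) = 9eb5
m3: inner = H(6f 36 36 25 9f) = 44 5b; tag = H(05 5c 5c 44 5b) = bca0 ← matches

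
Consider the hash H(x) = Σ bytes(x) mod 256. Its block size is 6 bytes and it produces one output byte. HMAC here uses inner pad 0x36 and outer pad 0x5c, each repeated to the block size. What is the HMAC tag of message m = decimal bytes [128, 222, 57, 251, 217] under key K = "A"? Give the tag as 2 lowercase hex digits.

Key "A" = 41 is 1 byte ≤ B = 6; zero-pad to 6 bytes: K' = 41 00 00 00 00 00.
K' ⊕ ipad = 77 36 36 36 36 36.  K' ⊕ opad = 1d 5c 5c 5c 5c 5c.
Inner input = (K'⊕ipad) ∥ m = 77 36 36 36 36 36 ∥ 80 de 39 fb d9.
Inner hash: sum = 119+54+54+54+54+54+128+222+57+251+217 = 1264; mod 256 = 240 → f0.
Outer input = (K'⊕opad) ∥ inner = 1d 5c 5c 5c 5c 5c ∥ f0.
Outer hash (tag): sum = 29+92+92+92+92+92+240 = 729; mod 256 = 217 → d9.

d9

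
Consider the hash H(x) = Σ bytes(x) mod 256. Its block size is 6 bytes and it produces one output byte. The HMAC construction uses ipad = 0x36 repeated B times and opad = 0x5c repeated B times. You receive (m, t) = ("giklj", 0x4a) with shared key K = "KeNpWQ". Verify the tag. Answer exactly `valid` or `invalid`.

invalid

Key "KeNpWQ" = 4b 65 4e 70 57 51 is exactly B = 6 bytes: K' = 4b 65 4e 70 57 51.
K' ⊕ ipad = 7d 53 78 46 61 67; K' ⊕ opad = 17 39 12 2c 0b 0d.
Inner hash: sum = 125+83+120+70+97+103+103+105+107+108+106 = 1127; mod 256 = 103 → 67.
Outer hash (recomputed tag): sum = 23+57+18+44+11+13+103 = 269; mod 256 = 13 → 0d.
Recomputed tag = 0d; claimed = 4a → mismatch.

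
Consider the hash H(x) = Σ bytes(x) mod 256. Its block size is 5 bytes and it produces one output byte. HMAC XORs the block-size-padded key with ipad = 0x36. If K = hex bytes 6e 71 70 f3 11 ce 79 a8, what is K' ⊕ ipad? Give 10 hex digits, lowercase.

7436363636

Key hex bytes 6e 71 70 f3 11 ce 79 a8 is 8 bytes > B = 5, so hash it first: H(key) = 42, then zero-pad to 5 bytes: K' = 42 00 00 00 00.
XOR each byte with 0x36: 42⊕36=74, 00⊕36=36, 00⊕36=36, 00⊕36=36, 00⊕36=36.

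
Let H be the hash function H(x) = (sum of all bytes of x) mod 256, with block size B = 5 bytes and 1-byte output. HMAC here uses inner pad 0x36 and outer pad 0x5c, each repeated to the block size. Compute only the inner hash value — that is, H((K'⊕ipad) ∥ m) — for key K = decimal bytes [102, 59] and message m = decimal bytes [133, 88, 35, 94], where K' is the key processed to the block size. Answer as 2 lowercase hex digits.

5d

Key decimal bytes [102, 59] = 66 3b is 2 bytes ≤ B = 5; zero-pad to 5 bytes: K' = 66 3b 00 00 00.
K' ⊕ ipad = 50 0d 36 36 36.
Inner input = 50 0d 36 36 36 ∥ 85 58 23 5e.
Inner hash: sum = 80+13+54+54+54+133+88+35+94 = 605; mod 256 = 93 → 5d.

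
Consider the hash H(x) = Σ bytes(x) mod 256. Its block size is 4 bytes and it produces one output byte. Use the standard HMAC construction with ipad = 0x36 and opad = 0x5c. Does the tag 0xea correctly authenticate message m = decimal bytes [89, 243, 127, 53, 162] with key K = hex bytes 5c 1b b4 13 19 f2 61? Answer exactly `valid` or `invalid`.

valid

Key hex bytes 5c 1b b4 13 19 f2 61 is 7 bytes > B = 4, so hash it first: H(key) = aa, then zero-pad to 4 bytes: K' = aa 00 00 00.
K' ⊕ ipad = 9c 36 36 36; K' ⊕ opad = f6 5c 5c 5c.
Inner hash: sum = 156+54+54+54+89+243+127+53+162 = 992; mod 256 = 224 → e0.
Outer hash (recomputed tag): sum = 246+92+92+92+224 = 746; mod 256 = 234 → ea.
Recomputed tag = ea; claimed = ea → match.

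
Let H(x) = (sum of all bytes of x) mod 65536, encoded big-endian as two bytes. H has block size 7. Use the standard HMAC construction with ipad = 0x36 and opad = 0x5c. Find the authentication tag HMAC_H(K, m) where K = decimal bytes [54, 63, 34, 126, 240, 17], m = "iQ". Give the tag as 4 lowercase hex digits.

0306

Key decimal bytes [54, 63, 34, 126, 240, 17] = 36 3f 22 7e f0 11 is 6 bytes ≤ B = 7; zero-pad to 7 bytes: K' = 36 3f 22 7e f0 11 00.
K' ⊕ ipad = 00 09 14 48 c6 27 36.  K' ⊕ opad = 6a 63 7e 22 ac 4d 5c.
Inner input = (K'⊕ipad) ∥ m = 00 09 14 48 c6 27 36 ∥ 69 51.
Inner hash: sum = 0+9+20+72+198+39+54+105+81 = 578 → 02 42.
Outer input = (K'⊕opad) ∥ inner = 6a 63 7e 22 ac 4d 5c ∥ 02 42.
Outer hash (tag): sum = 106+99+126+34+172+77+92+2+66 = 774 → 03 06.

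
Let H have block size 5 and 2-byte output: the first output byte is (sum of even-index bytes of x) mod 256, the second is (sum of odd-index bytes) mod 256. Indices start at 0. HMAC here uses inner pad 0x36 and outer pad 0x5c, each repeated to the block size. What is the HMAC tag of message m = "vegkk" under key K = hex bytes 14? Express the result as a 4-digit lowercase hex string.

Key hex bytes 14 is 1 byte ≤ B = 5; zero-pad to 5 bytes: K' = 14 00 00 00 00.
K' ⊕ ipad = 22 36 36 36 36.  K' ⊕ opad = 48 5c 5c 5c 5c.
Inner input = (K'⊕ipad) ∥ m = 22 36 36 36 36 ∥ 76 65 67 6b 6b.
Inner hash: even-index sum = 350 mod 256 = 94; odd-index sum = 436 mod 256 = 180 → 5e b4.
Outer input = (K'⊕opad) ∥ inner = 48 5c 5c 5c 5c ∥ 5e b4.
Outer hash (tag): even-index sum = 436 mod 256 = 180; odd-index sum = 278 mod 256 = 22 → b4 16.

b416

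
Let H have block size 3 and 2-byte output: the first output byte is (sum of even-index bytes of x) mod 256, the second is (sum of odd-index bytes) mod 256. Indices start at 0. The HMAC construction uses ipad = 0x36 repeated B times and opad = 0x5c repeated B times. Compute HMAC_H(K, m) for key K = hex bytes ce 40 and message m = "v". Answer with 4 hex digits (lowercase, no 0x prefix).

Key hex bytes ce 40 is 2 bytes ≤ B = 3; zero-pad to 3 bytes: K' = ce 40 00.
K' ⊕ ipad = f8 76 36.  K' ⊕ opad = 92 1c 5c.
Inner input = (K'⊕ipad) ∥ m = f8 76 36 ∥ 76.
Inner hash: even-index sum = 302 mod 256 = 46; odd-index sum = 236 mod 256 = 236 → 2e ec.
Outer input = (K'⊕opad) ∥ inner = 92 1c 5c ∥ 2e ec.
Outer hash (tag): even-index sum = 474 mod 256 = 218; odd-index sum = 74 mod 256 = 74 → da 4a.

da4a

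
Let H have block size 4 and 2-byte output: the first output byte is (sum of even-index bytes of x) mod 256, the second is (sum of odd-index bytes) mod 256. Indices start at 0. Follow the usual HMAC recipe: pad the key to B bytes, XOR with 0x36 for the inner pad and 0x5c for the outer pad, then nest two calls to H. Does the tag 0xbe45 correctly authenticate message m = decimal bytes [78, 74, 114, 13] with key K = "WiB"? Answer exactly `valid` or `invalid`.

Key "WiB" = 57 69 42 is 3 bytes ≤ B = 4; zero-pad to 4 bytes: K' = 57 69 42 00.
K' ⊕ ipad = 61 5f 74 36; K' ⊕ opad = 0b 35 1e 5c.
Inner hash: even-index sum = 405 mod 256 = 149; odd-index sum = 236 mod 256 = 236 → 95 ec.
Outer hash (recomputed tag): even-index sum = 190 mod 256 = 190; odd-index sum = 381 mod 256 = 125 → be 7d.
Recomputed tag = be7d; claimed = be45 → mismatch.

invalid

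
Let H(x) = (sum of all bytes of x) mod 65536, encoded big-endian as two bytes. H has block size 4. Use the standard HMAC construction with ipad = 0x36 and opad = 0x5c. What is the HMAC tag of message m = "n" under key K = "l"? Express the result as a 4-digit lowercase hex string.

01af

Key "l" = 6c is 1 byte ≤ B = 4; zero-pad to 4 bytes: K' = 6c 00 00 00.
K' ⊕ ipad = 5a 36 36 36.  K' ⊕ opad = 30 5c 5c 5c.
Inner input = (K'⊕ipad) ∥ m = 5a 36 36 36 ∥ 6e.
Inner hash: sum = 90+54+54+54+110 = 362 → 01 6a.
Outer input = (K'⊕opad) ∥ inner = 30 5c 5c 5c ∥ 01 6a.
Outer hash (tag): sum = 48+92+92+92+1+106 = 431 → 01 af.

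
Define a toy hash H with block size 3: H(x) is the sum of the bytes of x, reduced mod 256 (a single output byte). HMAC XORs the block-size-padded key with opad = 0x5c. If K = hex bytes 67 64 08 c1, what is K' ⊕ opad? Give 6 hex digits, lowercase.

c85c5c

Key hex bytes 67 64 08 c1 is 4 bytes > B = 3, so hash it first: H(key) = 94, then zero-pad to 3 bytes: K' = 94 00 00.
XOR each byte with 0x5c: 94⊕5c=c8, 00⊕5c=5c, 00⊕5c=5c.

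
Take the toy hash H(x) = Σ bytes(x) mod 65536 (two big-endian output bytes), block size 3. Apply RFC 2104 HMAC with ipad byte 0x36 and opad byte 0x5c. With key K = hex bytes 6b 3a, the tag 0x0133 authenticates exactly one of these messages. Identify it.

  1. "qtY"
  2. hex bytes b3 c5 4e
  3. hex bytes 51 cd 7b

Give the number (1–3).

Key hex bytes 6b 3a is 2 bytes ≤ B = 3; zero-pad to 3 bytes: K' = 6b 3a 00.
K' ⊕ ipad = 5d 0c 36; K' ⊕ opad = 37 66 5c.
m1: inner = H(5d 0c 36 71 74 59) = 01 dd; tag = H(37 66 5c 01 dd) = 01d7
m2: inner = H(5d 0c 36 b3 c5 4e) = 02 65; tag = H(37 66 5c 02 65) = 0160
m3: inner = H(5d 0c 36 51 cd 7b) = 02 38; tag = H(37 66 5c 02 38) = 0133 ← matches

3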